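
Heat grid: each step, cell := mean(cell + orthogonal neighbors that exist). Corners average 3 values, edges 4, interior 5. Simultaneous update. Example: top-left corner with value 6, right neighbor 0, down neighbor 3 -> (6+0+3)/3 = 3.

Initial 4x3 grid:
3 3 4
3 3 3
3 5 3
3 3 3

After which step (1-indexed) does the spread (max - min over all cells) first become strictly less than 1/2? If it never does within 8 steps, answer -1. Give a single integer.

Step 1: max=7/2, min=3, spread=1/2
Step 2: max=173/50, min=37/12, spread=113/300
  -> spread < 1/2 first at step 2
Step 3: max=8071/2400, min=2293/720, spread=1283/7200
Step 4: max=17969/5400, min=46079/14400, spread=1103/8640
Step 5: max=7169929/2160000, min=8384663/2592000, spread=1096259/12960000
Step 6: max=257671721/77760000, min=504242717/155520000, spread=444029/6220800
Step 7: max=15421748839/4665600000, min=1124965789/345600000, spread=3755371/74649600
Step 8: max=924618843101/279936000000, min=1825190384077/559872000000, spread=64126139/1492992000

Answer: 2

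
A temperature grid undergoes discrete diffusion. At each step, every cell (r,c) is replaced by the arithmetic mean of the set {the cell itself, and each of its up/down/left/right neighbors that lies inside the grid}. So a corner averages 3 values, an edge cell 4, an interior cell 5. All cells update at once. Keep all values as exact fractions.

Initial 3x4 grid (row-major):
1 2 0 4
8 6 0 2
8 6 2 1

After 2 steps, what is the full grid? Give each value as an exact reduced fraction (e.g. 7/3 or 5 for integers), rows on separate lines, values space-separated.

After step 1:
  11/3 9/4 3/2 2
  23/4 22/5 2 7/4
  22/3 11/2 9/4 5/3
After step 2:
  35/9 709/240 31/16 7/4
  423/80 199/50 119/50 89/48
  223/36 1169/240 137/48 17/9

Answer: 35/9 709/240 31/16 7/4
423/80 199/50 119/50 89/48
223/36 1169/240 137/48 17/9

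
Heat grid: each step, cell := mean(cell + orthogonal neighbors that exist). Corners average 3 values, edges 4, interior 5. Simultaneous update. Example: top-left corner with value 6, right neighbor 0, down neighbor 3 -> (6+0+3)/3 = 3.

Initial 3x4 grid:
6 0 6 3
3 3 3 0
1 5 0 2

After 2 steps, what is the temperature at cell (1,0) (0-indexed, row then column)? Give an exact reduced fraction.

Step 1: cell (1,0) = 13/4
Step 2: cell (1,0) = 241/80
Full grid after step 2:
  10/3 251/80 243/80 8/3
  241/80 289/100 127/50 121/60
  17/6 211/80 469/240 31/18

Answer: 241/80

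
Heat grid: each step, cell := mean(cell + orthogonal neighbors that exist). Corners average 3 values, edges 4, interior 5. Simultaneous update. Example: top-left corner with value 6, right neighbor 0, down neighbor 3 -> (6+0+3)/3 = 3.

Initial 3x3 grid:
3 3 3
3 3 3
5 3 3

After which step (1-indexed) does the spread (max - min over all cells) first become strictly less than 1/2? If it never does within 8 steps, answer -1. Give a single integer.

Answer: 3

Derivation:
Step 1: max=11/3, min=3, spread=2/3
Step 2: max=32/9, min=3, spread=5/9
Step 3: max=365/108, min=3, spread=41/108
  -> spread < 1/2 first at step 3
Step 4: max=21571/6480, min=551/180, spread=347/1296
Step 5: max=1273337/388800, min=5557/1800, spread=2921/15552
Step 6: max=75812539/23328000, min=673483/216000, spread=24611/186624
Step 7: max=4517762033/1399680000, min=15236741/4860000, spread=207329/2239488
Step 8: max=269972352451/83980800000, min=816401599/259200000, spread=1746635/26873856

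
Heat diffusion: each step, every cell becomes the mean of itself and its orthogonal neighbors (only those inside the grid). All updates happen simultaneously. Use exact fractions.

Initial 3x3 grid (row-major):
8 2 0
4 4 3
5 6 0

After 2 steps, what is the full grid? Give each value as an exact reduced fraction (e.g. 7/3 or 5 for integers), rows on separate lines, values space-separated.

Answer: 161/36 409/120 83/36
1123/240 361/100 613/240
14/3 311/80 17/6

Derivation:
After step 1:
  14/3 7/2 5/3
  21/4 19/5 7/4
  5 15/4 3
After step 2:
  161/36 409/120 83/36
  1123/240 361/100 613/240
  14/3 311/80 17/6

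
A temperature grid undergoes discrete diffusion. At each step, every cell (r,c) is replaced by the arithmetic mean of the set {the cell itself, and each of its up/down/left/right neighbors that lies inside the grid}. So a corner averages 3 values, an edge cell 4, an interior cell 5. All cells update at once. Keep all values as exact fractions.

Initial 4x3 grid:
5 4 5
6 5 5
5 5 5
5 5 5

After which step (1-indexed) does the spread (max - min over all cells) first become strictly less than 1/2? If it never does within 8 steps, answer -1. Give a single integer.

Answer: 2

Derivation:
Step 1: max=21/4, min=14/3, spread=7/12
Step 2: max=41/8, min=173/36, spread=23/72
  -> spread < 1/2 first at step 2
Step 3: max=1223/240, min=2099/432, spread=32/135
Step 4: max=10943/2160, min=25409/5184, spread=4271/25920
Step 5: max=327593/64800, min=7663487/1555200, spread=39749/311040
Step 6: max=9810041/1944000, min=461484853/93312000, spread=1879423/18662400
Step 7: max=293795117/58320000, min=27760396607/5598720000, spread=3551477/44789760
Step 8: max=35205618131/6998400000, min=1668708874813/335923200000, spread=846431819/13436928000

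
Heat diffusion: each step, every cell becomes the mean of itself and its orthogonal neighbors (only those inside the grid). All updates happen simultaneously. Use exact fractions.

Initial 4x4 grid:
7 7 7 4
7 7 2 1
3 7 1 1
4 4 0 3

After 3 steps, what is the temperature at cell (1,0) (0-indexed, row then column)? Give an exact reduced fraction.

Answer: 551/96

Derivation:
Step 1: cell (1,0) = 6
Step 2: cell (1,0) = 97/16
Step 3: cell (1,0) = 551/96
Full grid after step 3:
  911/144 1393/240 5573/1200 1361/360
  551/96 10317/2000 783/200 299/100
  34981/7200 6223/1500 17879/6000 1999/900
  2251/540 25771/7200 18227/7200 4097/2160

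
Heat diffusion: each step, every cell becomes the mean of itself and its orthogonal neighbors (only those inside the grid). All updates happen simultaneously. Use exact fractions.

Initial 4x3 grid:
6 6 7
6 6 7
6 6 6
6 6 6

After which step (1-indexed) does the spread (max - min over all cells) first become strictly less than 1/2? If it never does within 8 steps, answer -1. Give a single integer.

Step 1: max=20/3, min=6, spread=2/3
Step 2: max=233/36, min=6, spread=17/36
  -> spread < 1/2 first at step 2
Step 3: max=862/135, min=6, spread=52/135
Step 4: max=818849/129600, min=10847/1800, spread=7573/25920
Step 5: max=48825001/7776000, min=163217/27000, spread=363701/1555200
Step 6: max=2915213999/466560000, min=4367413/720000, spread=681043/3732480
Step 7: max=174330937141/27993600000, min=1182282089/194400000, spread=163292653/1119744000
Step 8: max=10432523884319/1679616000000, min=35549139163/5832000000, spread=1554974443/13436928000

Answer: 2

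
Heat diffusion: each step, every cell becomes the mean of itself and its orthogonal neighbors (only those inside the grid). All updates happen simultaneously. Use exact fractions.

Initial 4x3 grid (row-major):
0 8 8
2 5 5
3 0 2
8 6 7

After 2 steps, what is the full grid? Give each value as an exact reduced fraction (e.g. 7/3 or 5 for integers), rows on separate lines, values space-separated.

Answer: 133/36 235/48 23/4
157/48 399/100 39/8
877/240 96/25 167/40
85/18 1147/240 55/12

Derivation:
After step 1:
  10/3 21/4 7
  5/2 4 5
  13/4 16/5 7/2
  17/3 21/4 5
After step 2:
  133/36 235/48 23/4
  157/48 399/100 39/8
  877/240 96/25 167/40
  85/18 1147/240 55/12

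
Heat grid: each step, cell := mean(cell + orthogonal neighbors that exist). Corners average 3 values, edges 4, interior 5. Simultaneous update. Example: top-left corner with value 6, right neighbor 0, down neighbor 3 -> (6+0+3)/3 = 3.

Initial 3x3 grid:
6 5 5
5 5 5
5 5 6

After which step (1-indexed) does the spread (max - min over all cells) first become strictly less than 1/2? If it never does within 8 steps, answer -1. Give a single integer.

Answer: 1

Derivation:
Step 1: max=16/3, min=5, spread=1/3
  -> spread < 1/2 first at step 1
Step 2: max=95/18, min=247/48, spread=19/144
Step 3: max=14969/2880, min=371/72, spread=43/960
Step 4: max=67327/12960, min=894103/172800, spread=10771/518400
Step 5: max=53761241/10368000, min=1341883/259200, spread=85921/10368000
Step 6: max=241860703/46656000, min=3222483127/622080000, spread=6978739/1866240000
Step 7: max=193438800569/37324800000, min=20143255007/3888000000, spread=317762509/186624000000
Step 8: max=1208913062929/233280000000, min=11603820105943/2239488000000, spread=8726490877/11197440000000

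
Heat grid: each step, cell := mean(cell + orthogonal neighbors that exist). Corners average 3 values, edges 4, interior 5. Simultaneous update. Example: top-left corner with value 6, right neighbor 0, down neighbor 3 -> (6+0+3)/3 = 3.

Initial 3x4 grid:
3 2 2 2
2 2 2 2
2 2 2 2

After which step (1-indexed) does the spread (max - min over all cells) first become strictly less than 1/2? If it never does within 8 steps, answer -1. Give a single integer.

Answer: 1

Derivation:
Step 1: max=7/3, min=2, spread=1/3
  -> spread < 1/2 first at step 1
Step 2: max=41/18, min=2, spread=5/18
Step 3: max=473/216, min=2, spread=41/216
Step 4: max=56057/25920, min=2, spread=4217/25920
Step 5: max=3319549/1555200, min=14479/7200, spread=38417/311040
Step 6: max=197824211/93312000, min=290597/144000, spread=1903471/18662400
Step 7: max=11798429089/5598720000, min=8755759/4320000, spread=18038617/223948800
Step 8: max=705114582851/335923200000, min=790526759/388800000, spread=883978523/13436928000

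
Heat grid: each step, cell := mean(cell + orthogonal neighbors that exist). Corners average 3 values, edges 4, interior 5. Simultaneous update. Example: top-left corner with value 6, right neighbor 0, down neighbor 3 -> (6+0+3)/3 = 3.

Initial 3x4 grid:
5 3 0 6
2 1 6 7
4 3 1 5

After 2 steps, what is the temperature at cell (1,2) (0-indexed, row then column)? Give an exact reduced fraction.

Answer: 39/10

Derivation:
Step 1: cell (1,2) = 3
Step 2: cell (1,2) = 39/10
Full grid after step 2:
  103/36 37/12 10/3 169/36
  37/12 27/10 39/10 53/12
  11/4 3 10/3 169/36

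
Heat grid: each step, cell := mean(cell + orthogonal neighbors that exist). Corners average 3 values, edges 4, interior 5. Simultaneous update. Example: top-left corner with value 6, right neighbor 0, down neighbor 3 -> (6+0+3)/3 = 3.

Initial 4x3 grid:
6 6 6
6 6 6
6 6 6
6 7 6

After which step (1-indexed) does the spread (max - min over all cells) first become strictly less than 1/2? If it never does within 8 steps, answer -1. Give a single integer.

Answer: 1

Derivation:
Step 1: max=19/3, min=6, spread=1/3
  -> spread < 1/2 first at step 1
Step 2: max=1507/240, min=6, spread=67/240
Step 3: max=13397/2160, min=6, spread=437/2160
Step 4: max=5341531/864000, min=6009/1000, spread=29951/172800
Step 5: max=47871821/7776000, min=20329/3375, spread=206761/1555200
Step 6: max=19118595571/3110400000, min=32565671/5400000, spread=14430763/124416000
Step 7: max=1144851741689/186624000000, min=2609652727/432000000, spread=139854109/1492992000
Step 8: max=68607111890251/11197440000000, min=235131228977/38880000000, spread=7114543559/89579520000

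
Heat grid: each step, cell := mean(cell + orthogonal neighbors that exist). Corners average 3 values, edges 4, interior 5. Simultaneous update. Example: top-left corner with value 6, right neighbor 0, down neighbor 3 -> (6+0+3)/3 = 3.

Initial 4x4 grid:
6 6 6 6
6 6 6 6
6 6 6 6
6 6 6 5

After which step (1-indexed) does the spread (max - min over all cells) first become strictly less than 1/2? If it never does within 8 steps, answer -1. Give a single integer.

Answer: 1

Derivation:
Step 1: max=6, min=17/3, spread=1/3
  -> spread < 1/2 first at step 1
Step 2: max=6, min=103/18, spread=5/18
Step 3: max=6, min=1255/216, spread=41/216
Step 4: max=6, min=37837/6480, spread=1043/6480
Step 5: max=6, min=1140847/194400, spread=25553/194400
Step 6: max=107921/18000, min=34320541/5832000, spread=645863/5832000
Step 7: max=719029/120000, min=1032118309/174960000, spread=16225973/174960000
Step 8: max=323299/54000, min=31015322017/5248800000, spread=409340783/5248800000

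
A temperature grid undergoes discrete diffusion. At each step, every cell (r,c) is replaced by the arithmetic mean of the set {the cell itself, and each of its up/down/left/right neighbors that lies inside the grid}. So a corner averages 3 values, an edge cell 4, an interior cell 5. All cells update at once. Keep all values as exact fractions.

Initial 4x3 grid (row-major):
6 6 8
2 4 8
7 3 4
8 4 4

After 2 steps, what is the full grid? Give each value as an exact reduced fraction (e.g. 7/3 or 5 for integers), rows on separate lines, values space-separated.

After step 1:
  14/3 6 22/3
  19/4 23/5 6
  5 22/5 19/4
  19/3 19/4 4
After step 2:
  185/36 113/20 58/9
  1141/240 103/20 1361/240
  1229/240 47/10 383/80
  193/36 1169/240 9/2

Answer: 185/36 113/20 58/9
1141/240 103/20 1361/240
1229/240 47/10 383/80
193/36 1169/240 9/2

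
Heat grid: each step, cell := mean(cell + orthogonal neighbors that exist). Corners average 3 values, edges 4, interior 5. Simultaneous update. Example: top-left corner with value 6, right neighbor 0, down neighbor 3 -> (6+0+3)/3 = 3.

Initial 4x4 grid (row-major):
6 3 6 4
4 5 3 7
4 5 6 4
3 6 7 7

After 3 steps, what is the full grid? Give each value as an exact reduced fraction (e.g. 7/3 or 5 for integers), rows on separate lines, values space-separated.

Answer: 1915/432 17023/3600 16787/3600 5447/1080
33131/7200 27293/6000 15287/3000 9031/1800
32507/7200 15043/3000 10381/2000 3383/600
5191/1080 36407/7200 4559/800 827/144

Derivation:
After step 1:
  13/3 5 4 17/3
  19/4 4 27/5 9/2
  4 26/5 5 6
  13/3 21/4 13/2 6
After step 2:
  169/36 13/3 301/60 85/18
  205/48 487/100 229/50 647/120
  1097/240 469/100 281/50 43/8
  163/36 1277/240 91/16 37/6
After step 3:
  1915/432 17023/3600 16787/3600 5447/1080
  33131/7200 27293/6000 15287/3000 9031/1800
  32507/7200 15043/3000 10381/2000 3383/600
  5191/1080 36407/7200 4559/800 827/144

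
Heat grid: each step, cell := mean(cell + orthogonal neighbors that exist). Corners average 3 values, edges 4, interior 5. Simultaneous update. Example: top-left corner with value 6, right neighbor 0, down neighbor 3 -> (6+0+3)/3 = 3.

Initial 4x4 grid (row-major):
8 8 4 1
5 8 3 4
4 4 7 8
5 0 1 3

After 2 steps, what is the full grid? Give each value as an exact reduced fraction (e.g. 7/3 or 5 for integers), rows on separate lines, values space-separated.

Answer: 27/4 59/10 24/5 11/3
467/80 573/100 117/25 177/40
367/80 109/25 453/100 181/40
10/3 257/80 277/80 49/12

Derivation:
After step 1:
  7 7 4 3
  25/4 28/5 26/5 4
  9/2 23/5 23/5 11/2
  3 5/2 11/4 4
After step 2:
  27/4 59/10 24/5 11/3
  467/80 573/100 117/25 177/40
  367/80 109/25 453/100 181/40
  10/3 257/80 277/80 49/12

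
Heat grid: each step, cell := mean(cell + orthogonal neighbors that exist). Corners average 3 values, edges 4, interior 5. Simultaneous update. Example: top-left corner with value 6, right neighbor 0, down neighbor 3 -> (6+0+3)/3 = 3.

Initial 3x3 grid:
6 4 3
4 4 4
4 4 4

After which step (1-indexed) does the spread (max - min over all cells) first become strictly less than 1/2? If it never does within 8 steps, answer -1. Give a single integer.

Step 1: max=14/3, min=11/3, spread=1
Step 2: max=161/36, min=185/48, spread=89/144
Step 3: max=1859/432, min=565/144, spread=41/108
  -> spread < 1/2 first at step 3
Step 4: max=109837/25920, min=3811/960, spread=347/1296
Step 5: max=6510899/1555200, min=2072933/518400, spread=2921/15552
Step 6: max=388045453/93312000, min=125246651/31104000, spread=24611/186624
Step 7: max=23163184691/5598720000, min=2516095799/622080000, spread=207329/2239488
Step 8: max=1385236539277/335923200000, min=454467867259/111974400000, spread=1746635/26873856

Answer: 3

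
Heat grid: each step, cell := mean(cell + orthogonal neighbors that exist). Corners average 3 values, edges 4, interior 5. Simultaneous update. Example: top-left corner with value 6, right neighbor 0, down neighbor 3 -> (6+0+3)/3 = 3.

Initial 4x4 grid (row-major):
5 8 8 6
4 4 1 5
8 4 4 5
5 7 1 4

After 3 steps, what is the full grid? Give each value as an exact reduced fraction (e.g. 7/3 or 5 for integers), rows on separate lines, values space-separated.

Answer: 5861/1080 791/144 18823/3600 11519/2160
97/18 14639/3000 29081/6000 33131/7200
2311/450 29401/6000 49/12 30323/7200
11599/2160 33361/7200 30473/7200 409/108

Derivation:
After step 1:
  17/3 25/4 23/4 19/3
  21/4 21/5 22/5 17/4
  21/4 27/5 3 9/2
  20/3 17/4 4 10/3
After step 2:
  103/18 82/15 341/60 49/9
  611/120 51/10 108/25 1169/240
  677/120 221/50 213/50 181/48
  97/18 1219/240 175/48 71/18
After step 3:
  5861/1080 791/144 18823/3600 11519/2160
  97/18 14639/3000 29081/6000 33131/7200
  2311/450 29401/6000 49/12 30323/7200
  11599/2160 33361/7200 30473/7200 409/108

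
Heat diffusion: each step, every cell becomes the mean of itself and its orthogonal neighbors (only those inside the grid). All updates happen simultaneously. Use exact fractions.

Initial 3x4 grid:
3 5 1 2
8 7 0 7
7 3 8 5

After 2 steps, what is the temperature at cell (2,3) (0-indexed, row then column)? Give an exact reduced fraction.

Step 1: cell (2,3) = 20/3
Step 2: cell (2,3) = 85/18
Full grid after step 2:
  187/36 239/60 209/60 53/18
  1331/240 257/50 187/50 181/40
  37/6 417/80 1291/240 85/18

Answer: 85/18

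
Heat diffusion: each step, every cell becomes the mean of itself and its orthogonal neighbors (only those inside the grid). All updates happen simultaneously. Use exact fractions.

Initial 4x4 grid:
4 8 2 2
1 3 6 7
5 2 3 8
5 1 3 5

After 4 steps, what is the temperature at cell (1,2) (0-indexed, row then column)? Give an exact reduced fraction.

Step 1: cell (1,2) = 21/5
Step 2: cell (1,2) = 457/100
Step 3: cell (1,2) = 5111/1200
Step 4: cell (1,2) = 156161/36000
Full grid after step 4:
  50287/12960 882263/216000 186083/43200 297931/64800
  404029/108000 696821/180000 156161/36000 99157/21600
  370373/108000 665089/180000 742577/180000 497521/108000
  215407/64800 754651/216000 873587/216000 286319/64800

Answer: 156161/36000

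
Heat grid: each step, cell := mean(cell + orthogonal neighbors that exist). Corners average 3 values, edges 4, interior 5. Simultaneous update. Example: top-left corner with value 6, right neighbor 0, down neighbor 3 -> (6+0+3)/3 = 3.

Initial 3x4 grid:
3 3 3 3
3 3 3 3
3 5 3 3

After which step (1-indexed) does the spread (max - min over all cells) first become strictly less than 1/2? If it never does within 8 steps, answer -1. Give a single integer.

Answer: 3

Derivation:
Step 1: max=11/3, min=3, spread=2/3
Step 2: max=211/60, min=3, spread=31/60
Step 3: max=1831/540, min=3, spread=211/540
  -> spread < 1/2 first at step 3
Step 4: max=178897/54000, min=2747/900, spread=14077/54000
Step 5: max=1598407/486000, min=165683/54000, spread=5363/24300
Step 6: max=47480809/14580000, min=92869/30000, spread=93859/583200
Step 7: max=2834674481/874800000, min=151136467/48600000, spread=4568723/34992000
Step 8: max=169244435629/52488000000, min=4555618889/1458000000, spread=8387449/83980800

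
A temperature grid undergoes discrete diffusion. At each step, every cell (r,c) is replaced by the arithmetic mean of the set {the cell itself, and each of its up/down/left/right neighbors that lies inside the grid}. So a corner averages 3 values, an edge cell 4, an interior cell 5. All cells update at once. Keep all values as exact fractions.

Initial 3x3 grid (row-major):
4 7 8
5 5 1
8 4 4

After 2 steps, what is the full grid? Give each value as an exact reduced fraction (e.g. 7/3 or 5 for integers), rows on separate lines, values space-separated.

Answer: 101/18 79/15 95/18
209/40 513/100 517/120
197/36 1099/240 17/4

Derivation:
After step 1:
  16/3 6 16/3
  11/2 22/5 9/2
  17/3 21/4 3
After step 2:
  101/18 79/15 95/18
  209/40 513/100 517/120
  197/36 1099/240 17/4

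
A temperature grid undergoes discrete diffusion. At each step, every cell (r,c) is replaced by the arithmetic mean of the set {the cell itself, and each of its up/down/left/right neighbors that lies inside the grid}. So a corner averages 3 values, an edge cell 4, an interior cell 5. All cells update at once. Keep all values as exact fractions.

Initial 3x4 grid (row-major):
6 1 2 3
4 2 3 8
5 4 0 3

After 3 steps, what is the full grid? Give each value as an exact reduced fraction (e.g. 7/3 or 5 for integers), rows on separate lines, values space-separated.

After step 1:
  11/3 11/4 9/4 13/3
  17/4 14/5 3 17/4
  13/3 11/4 5/2 11/3
After step 2:
  32/9 43/15 37/12 65/18
  301/80 311/100 74/25 61/16
  34/9 743/240 143/48 125/36
After step 3:
  7333/2160 5677/1800 11269/3600 1513/432
  17047/4800 3159/1000 3189/1000 16627/4800
  3829/1080 23333/7200 22513/7200 739/216

Answer: 7333/2160 5677/1800 11269/3600 1513/432
17047/4800 3159/1000 3189/1000 16627/4800
3829/1080 23333/7200 22513/7200 739/216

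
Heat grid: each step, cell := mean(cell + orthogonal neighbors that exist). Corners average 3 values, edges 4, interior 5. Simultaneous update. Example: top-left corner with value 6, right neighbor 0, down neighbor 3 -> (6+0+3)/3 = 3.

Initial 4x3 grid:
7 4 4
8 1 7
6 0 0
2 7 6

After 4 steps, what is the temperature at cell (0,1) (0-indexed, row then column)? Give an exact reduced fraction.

Step 1: cell (0,1) = 4
Step 2: cell (0,1) = 29/6
Step 3: cell (0,1) = 8087/1800
Step 4: cell (0,1) = 484273/108000
Full grid after step 4:
  152509/32400 484273/108000 89731/21600
  244439/54000 751313/180000 284377/72000
  9491/2250 1425901/360000 804011/216000
  177767/43200 3365729/864000 484351/129600

Answer: 484273/108000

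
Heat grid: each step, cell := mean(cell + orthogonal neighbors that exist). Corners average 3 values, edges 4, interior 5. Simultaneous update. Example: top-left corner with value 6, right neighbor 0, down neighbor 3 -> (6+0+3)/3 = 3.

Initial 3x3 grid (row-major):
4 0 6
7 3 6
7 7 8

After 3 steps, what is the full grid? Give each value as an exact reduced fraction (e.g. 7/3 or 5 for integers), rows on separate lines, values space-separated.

Answer: 4703/1080 62237/14400 271/60
73337/14400 15347/3000 25229/4800
2101/360 9493/1600 1073/180

Derivation:
After step 1:
  11/3 13/4 4
  21/4 23/5 23/4
  7 25/4 7
After step 2:
  73/18 931/240 13/3
  1231/240 251/50 427/80
  37/6 497/80 19/3
After step 3:
  4703/1080 62237/14400 271/60
  73337/14400 15347/3000 25229/4800
  2101/360 9493/1600 1073/180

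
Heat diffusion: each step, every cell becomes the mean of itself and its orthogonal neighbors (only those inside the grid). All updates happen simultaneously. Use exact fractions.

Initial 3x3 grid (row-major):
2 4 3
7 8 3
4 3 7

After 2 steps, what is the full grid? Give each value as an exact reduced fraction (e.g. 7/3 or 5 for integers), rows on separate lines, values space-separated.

After step 1:
  13/3 17/4 10/3
  21/4 5 21/4
  14/3 11/2 13/3
After step 2:
  83/18 203/48 77/18
  77/16 101/20 215/48
  185/36 39/8 181/36

Answer: 83/18 203/48 77/18
77/16 101/20 215/48
185/36 39/8 181/36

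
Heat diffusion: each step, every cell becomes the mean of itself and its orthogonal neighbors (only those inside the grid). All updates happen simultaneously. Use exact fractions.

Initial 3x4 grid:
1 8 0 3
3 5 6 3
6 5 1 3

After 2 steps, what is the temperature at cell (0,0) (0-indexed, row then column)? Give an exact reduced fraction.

Step 1: cell (0,0) = 4
Step 2: cell (0,0) = 15/4
Full grid after step 2:
  15/4 343/80 51/16 10/3
  1069/240 199/50 403/100 133/48
  38/9 271/60 10/3 59/18

Answer: 15/4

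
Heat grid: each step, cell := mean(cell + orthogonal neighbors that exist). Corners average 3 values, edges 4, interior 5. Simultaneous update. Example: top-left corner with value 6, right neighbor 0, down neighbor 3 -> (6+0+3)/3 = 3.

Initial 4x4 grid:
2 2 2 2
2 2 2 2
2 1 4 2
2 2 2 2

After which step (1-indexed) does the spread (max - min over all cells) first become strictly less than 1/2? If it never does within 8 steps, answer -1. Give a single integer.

Step 1: max=5/2, min=7/4, spread=3/4
Step 2: max=59/25, min=11/6, spread=79/150
Step 3: max=341/150, min=4589/2400, spread=289/800
  -> spread < 1/2 first at step 3
Step 4: max=48311/21600, min=9401/4800, spread=12013/43200
Step 5: max=591841/270000, min=85639/43200, spread=75463/360000
Step 6: max=42367883/19440000, min=43157167/21600000, spread=35264327/194400000
Step 7: max=1257522749/583200000, min=390669707/194400000, spread=21378407/145800000
Step 8: max=37537053131/17496000000, min=11792254781/5832000000, spread=540072197/4374000000

Answer: 3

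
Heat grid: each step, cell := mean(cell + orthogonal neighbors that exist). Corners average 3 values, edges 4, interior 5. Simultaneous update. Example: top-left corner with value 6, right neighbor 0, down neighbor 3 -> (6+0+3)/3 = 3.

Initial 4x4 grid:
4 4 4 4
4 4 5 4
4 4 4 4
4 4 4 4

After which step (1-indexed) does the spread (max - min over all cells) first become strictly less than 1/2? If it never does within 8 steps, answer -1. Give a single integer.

Step 1: max=17/4, min=4, spread=1/4
  -> spread < 1/2 first at step 1
Step 2: max=211/50, min=4, spread=11/50
Step 3: max=9967/2400, min=4, spread=367/2400
Step 4: max=44771/10800, min=2413/600, spread=1337/10800
Step 5: max=1337669/324000, min=72469/18000, spread=33227/324000
Step 6: max=40094327/9720000, min=436049/108000, spread=849917/9720000
Step 7: max=1200114347/291600000, min=6548533/1620000, spread=21378407/291600000
Step 8: max=35958462371/8748000000, min=1967688343/486000000, spread=540072197/8748000000

Answer: 1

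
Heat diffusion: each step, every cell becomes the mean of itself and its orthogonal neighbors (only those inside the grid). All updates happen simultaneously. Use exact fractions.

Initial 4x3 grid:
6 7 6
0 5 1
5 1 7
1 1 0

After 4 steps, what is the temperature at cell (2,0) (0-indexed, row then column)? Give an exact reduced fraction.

Step 1: cell (2,0) = 7/4
Step 2: cell (2,0) = 713/240
Step 3: cell (2,0) = 18131/7200
Step 4: cell (2,0) = 632027/216000
Full grid after step 4:
  272561/64800 301969/72000 71059/16200
  758327/216000 230227/60000 25061/6750
  632027/216000 111693/40000 84269/27000
  297247/129600 239117/96000 318497/129600

Answer: 632027/216000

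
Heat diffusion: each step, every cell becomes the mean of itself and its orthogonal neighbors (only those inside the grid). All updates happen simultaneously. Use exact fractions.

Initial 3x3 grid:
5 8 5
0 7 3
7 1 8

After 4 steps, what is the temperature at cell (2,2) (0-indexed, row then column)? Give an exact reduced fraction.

Step 1: cell (2,2) = 4
Step 2: cell (2,2) = 31/6
Step 3: cell (2,2) = 1673/360
Step 4: cell (2,2) = 105091/21600
Full grid after step 4:
  157399/32400 4239007/864000 168949/32400
  1294919/288000 880217/180000 4231757/864000
  291373/64800 3897757/864000 105091/21600

Answer: 105091/21600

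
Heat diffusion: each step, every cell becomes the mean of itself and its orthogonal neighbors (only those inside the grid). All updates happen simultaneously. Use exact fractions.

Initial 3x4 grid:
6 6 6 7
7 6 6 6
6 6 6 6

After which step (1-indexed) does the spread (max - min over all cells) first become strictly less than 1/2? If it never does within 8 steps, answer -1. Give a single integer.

Step 1: max=19/3, min=6, spread=1/3
  -> spread < 1/2 first at step 1
Step 2: max=1507/240, min=6, spread=67/240
Step 3: max=6721/1080, min=875/144, spread=317/2160
Step 4: max=5353051/864000, min=73123/12000, spread=17639/172800
Step 5: max=48132641/7776000, min=15842087/2592000, spread=30319/388800
Step 6: max=2882312959/466560000, min=952546853/155520000, spread=61681/1166400
Step 7: max=172841426981/27993600000, min=706078567/115200000, spread=1580419/34992000
Step 8: max=10361102194879/1679616000000, min=3434880014293/559872000000, spread=7057769/209952000

Answer: 1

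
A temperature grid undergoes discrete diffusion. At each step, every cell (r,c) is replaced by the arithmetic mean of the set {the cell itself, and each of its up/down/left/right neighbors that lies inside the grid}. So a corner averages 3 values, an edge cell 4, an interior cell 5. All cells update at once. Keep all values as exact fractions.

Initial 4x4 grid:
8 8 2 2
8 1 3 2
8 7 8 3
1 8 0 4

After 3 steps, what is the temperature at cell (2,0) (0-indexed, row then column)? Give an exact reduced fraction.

Step 1: cell (2,0) = 6
Step 2: cell (2,0) = 1459/240
Step 3: cell (2,0) = 8249/1440
Full grid after step 3:
  4373/720 613/120 773/200 733/240
  961/160 10439/2000 8013/2000 7721/2400
  8249/1440 31627/6000 24989/6000 26603/7200
  11929/2160 3523/720 15859/3600 7967/2160

Answer: 8249/1440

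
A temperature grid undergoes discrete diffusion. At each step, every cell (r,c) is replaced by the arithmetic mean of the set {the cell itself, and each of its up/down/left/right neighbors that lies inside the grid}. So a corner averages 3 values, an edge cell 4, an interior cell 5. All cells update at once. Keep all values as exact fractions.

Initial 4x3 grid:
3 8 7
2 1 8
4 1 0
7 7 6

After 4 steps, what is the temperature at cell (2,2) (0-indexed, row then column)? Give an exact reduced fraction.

Step 1: cell (2,2) = 15/4
Step 2: cell (2,2) = 881/240
Step 3: cell (2,2) = 30221/7200
Step 4: cell (2,2) = 899687/216000
Full grid after step 4:
  535657/129600 1303751/288000 608507/129600
  433951/108000 495239/120000 970027/216000
  142927/36000 1488667/360000 899687/216000
  184249/43200 3644843/864000 555097/129600

Answer: 899687/216000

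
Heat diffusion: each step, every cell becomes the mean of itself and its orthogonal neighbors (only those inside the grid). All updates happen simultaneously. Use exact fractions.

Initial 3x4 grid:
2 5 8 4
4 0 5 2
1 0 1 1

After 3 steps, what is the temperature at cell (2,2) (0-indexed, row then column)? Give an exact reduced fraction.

Answer: 623/288

Derivation:
Step 1: cell (2,2) = 7/4
Step 2: cell (2,2) = 407/240
Step 3: cell (2,2) = 623/288
Full grid after step 3:
  851/270 4919/1440 1141/288 8437/2160
  6647/2880 659/240 587/200 763/240
  491/270 2549/1440 623/288 4877/2160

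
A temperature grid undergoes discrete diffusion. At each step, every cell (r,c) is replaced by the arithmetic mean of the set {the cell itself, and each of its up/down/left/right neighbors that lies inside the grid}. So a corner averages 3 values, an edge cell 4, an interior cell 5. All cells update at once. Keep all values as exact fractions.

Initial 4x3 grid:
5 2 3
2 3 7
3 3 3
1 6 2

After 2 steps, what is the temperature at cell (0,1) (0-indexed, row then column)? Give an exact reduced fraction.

Step 1: cell (0,1) = 13/4
Step 2: cell (0,1) = 273/80
Full grid after step 2:
  19/6 273/80 15/4
  119/40 7/2 303/80
  373/120 16/5 901/240
  103/36 17/5 125/36

Answer: 273/80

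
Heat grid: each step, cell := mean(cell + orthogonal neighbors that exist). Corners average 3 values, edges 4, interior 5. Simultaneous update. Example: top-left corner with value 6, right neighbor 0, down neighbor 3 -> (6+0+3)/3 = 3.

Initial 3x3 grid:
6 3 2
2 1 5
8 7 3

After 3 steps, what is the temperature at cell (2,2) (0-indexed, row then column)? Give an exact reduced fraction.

Answer: 1511/360

Derivation:
Step 1: cell (2,2) = 5
Step 2: cell (2,2) = 25/6
Step 3: cell (2,2) = 1511/360
Full grid after step 3:
  8161/2160 4121/1200 7271/2160
  59377/14400 23749/6000 52327/14400
  2509/540 62927/14400 1511/360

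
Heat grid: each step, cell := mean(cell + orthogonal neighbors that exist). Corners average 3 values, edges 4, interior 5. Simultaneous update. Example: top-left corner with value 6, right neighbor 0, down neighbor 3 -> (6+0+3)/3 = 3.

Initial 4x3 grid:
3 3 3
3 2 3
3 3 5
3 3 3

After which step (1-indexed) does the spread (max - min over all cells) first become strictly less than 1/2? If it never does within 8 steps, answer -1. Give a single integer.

Step 1: max=11/3, min=11/4, spread=11/12
Step 2: max=817/240, min=17/6, spread=137/240
Step 3: max=7207/2160, min=1033/360, spread=1009/2160
  -> spread < 1/2 first at step 3
Step 4: max=42209/12960, min=25061/8640, spread=1847/5184
Step 5: max=625141/194400, min=1518937/518400, spread=444317/1555200
Step 6: max=74188117/23328000, min=91979711/31104000, spread=4162667/18662400
Step 7: max=4417684583/1399680000, min=5557364509/1866240000, spread=199728961/1119744000
Step 8: max=263439391057/83980800000, min=335396315351/111974400000, spread=1902744727/13436928000

Answer: 3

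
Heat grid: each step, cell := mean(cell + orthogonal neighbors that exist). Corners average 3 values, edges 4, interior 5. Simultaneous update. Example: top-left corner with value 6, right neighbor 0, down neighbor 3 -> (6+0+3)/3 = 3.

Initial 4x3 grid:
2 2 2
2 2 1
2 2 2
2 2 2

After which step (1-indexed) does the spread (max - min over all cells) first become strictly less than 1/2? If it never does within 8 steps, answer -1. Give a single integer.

Step 1: max=2, min=5/3, spread=1/3
  -> spread < 1/2 first at step 1
Step 2: max=2, min=209/120, spread=31/120
Step 3: max=2, min=1949/1080, spread=211/1080
Step 4: max=3553/1800, min=199103/108000, spread=14077/108000
Step 5: max=212317/108000, min=1803593/972000, spread=5363/48600
Step 6: max=117131/60000, min=54579191/29160000, spread=93859/1166400
Step 7: max=189063533/97200000, min=3288925519/1749600000, spread=4568723/69984000
Step 8: max=5650381111/2916000000, min=198171564371/104976000000, spread=8387449/167961600

Answer: 1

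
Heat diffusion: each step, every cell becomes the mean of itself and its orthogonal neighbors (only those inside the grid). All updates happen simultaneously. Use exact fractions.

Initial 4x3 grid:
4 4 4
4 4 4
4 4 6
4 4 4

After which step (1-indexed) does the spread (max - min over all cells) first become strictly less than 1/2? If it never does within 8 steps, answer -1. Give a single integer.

Answer: 3

Derivation:
Step 1: max=14/3, min=4, spread=2/3
Step 2: max=271/60, min=4, spread=31/60
Step 3: max=2371/540, min=4, spread=211/540
  -> spread < 1/2 first at step 3
Step 4: max=232897/54000, min=3647/900, spread=14077/54000
Step 5: max=2084407/486000, min=219683/54000, spread=5363/24300
Step 6: max=62060809/14580000, min=122869/30000, spread=93859/583200
Step 7: max=3709474481/874800000, min=199736467/48600000, spread=4568723/34992000
Step 8: max=221732435629/52488000000, min=6013618889/1458000000, spread=8387449/83980800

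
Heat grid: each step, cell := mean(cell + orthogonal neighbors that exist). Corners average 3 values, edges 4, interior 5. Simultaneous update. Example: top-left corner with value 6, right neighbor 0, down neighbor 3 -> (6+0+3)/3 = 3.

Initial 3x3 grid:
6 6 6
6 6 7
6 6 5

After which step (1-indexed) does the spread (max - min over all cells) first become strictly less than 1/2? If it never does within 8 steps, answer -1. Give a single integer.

Step 1: max=19/3, min=23/4, spread=7/12
Step 2: max=92/15, min=71/12, spread=13/60
  -> spread < 1/2 first at step 2
Step 3: max=827/135, min=28573/4800, spread=7483/43200
Step 4: max=656221/108000, min=258143/43200, spread=21727/216000
Step 5: max=5899711/972000, min=34557319/5760000, spread=10906147/155520000
Step 6: max=706040059/116640000, min=933825287/155520000, spread=36295/746496
Step 7: max=10582115837/1749600000, min=56119437589/9331200000, spread=305773/8957952
Step 8: max=2537032579381/419904000000, min=3369293694383/559872000000, spread=2575951/107495424

Answer: 2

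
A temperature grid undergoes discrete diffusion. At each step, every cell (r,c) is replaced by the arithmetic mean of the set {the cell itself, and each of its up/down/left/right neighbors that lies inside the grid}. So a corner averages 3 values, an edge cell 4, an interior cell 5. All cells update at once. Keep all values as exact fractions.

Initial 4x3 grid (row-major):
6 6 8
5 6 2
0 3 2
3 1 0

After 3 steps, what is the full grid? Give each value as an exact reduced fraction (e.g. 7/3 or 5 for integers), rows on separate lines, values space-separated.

Answer: 5477/1080 12481/2400 10739/2160
15149/3600 8303/2000 29273/7200
5177/1800 4121/1500 6311/2400
4499/2160 27631/14400 83/45

Derivation:
After step 1:
  17/3 13/2 16/3
  17/4 22/5 9/2
  11/4 12/5 7/4
  4/3 7/4 1
After step 2:
  197/36 219/40 49/9
  64/15 441/100 959/240
  161/60 261/100 193/80
  35/18 389/240 3/2
After step 3:
  5477/1080 12481/2400 10739/2160
  15149/3600 8303/2000 29273/7200
  5177/1800 4121/1500 6311/2400
  4499/2160 27631/14400 83/45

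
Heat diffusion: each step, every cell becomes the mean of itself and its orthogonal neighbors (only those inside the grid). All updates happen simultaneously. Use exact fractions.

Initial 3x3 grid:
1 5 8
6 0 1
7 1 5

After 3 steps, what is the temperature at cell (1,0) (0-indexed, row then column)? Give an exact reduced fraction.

Step 1: cell (1,0) = 7/2
Step 2: cell (1,0) = 443/120
Step 3: cell (1,0) = 25981/7200
Full grid after step 3:
  221/60 26131/7200 977/270
  25981/7200 20569/6000 8077/2400
  7711/2160 15979/4800 6851/2160

Answer: 25981/7200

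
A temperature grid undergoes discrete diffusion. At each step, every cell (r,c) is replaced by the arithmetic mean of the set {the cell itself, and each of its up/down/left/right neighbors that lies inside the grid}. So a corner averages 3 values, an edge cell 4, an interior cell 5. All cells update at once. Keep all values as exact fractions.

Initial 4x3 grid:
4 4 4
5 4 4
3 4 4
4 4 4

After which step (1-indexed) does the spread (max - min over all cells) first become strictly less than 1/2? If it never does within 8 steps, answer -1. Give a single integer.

Step 1: max=13/3, min=11/3, spread=2/3
Step 2: max=62/15, min=58/15, spread=4/15
  -> spread < 1/2 first at step 2
Step 3: max=557/135, min=523/135, spread=34/135
Step 4: max=44041/10800, min=42359/10800, spread=841/5400
Step 5: max=49397/12150, min=47803/12150, spread=797/6075
Step 6: max=31490393/7776000, min=30717607/7776000, spread=386393/3888000
Step 7: max=282748223/69984000, min=277123777/69984000, spread=2812223/34992000
Step 8: max=22581797629/5598720000, min=22207962371/5598720000, spread=186917629/2799360000

Answer: 2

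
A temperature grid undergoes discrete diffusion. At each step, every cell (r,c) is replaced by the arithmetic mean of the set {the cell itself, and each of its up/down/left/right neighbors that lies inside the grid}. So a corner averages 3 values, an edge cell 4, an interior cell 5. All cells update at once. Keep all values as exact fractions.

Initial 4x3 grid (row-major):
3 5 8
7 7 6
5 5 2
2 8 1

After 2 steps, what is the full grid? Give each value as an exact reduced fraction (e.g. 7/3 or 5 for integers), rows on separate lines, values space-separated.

Answer: 65/12 277/48 107/18
85/16 142/25 259/48
413/80 473/100 1099/240
55/12 271/60 67/18

Derivation:
After step 1:
  5 23/4 19/3
  11/2 6 23/4
  19/4 27/5 7/2
  5 4 11/3
After step 2:
  65/12 277/48 107/18
  85/16 142/25 259/48
  413/80 473/100 1099/240
  55/12 271/60 67/18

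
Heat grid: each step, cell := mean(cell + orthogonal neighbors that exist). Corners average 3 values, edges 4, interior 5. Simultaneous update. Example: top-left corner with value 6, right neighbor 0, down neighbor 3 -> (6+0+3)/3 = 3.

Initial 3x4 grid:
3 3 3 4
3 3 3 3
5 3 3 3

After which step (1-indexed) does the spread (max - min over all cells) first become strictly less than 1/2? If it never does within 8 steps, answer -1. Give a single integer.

Answer: 2

Derivation:
Step 1: max=11/3, min=3, spread=2/3
Step 2: max=32/9, min=49/16, spread=71/144
  -> spread < 1/2 first at step 2
Step 3: max=365/108, min=449/144, spread=113/432
Step 4: max=43097/12960, min=9043/2880, spread=4807/25920
Step 5: max=2550481/777600, min=32683853/10368000, spread=3967681/31104000
Step 6: max=152009639/46656000, min=294501923/93312000, spread=1903471/18662400
Step 7: max=9074080921/2799360000, min=17697196417/5598720000, spread=18038617/223948800
Step 8: max=542737342739/167961600000, min=1063375222403/335923200000, spread=883978523/13436928000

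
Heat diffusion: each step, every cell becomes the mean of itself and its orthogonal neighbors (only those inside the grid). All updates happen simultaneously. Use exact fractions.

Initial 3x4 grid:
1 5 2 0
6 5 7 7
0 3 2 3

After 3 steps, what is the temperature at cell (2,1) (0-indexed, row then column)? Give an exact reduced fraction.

Step 1: cell (2,1) = 5/2
Step 2: cell (2,1) = 289/80
Step 3: cell (2,1) = 8321/2400
Full grid after step 3:
  2689/720 8821/2400 9251/2400 167/45
  86/25 1937/500 7693/2000 18967/4800
  2459/720 8321/2400 3117/800 467/120

Answer: 8321/2400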